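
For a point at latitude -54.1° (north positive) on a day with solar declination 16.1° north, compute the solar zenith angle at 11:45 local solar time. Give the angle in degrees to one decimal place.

Hour angle H = 15° × (11.75 − 12) = -3.75°.
cos θ_z = sin φ sin δ + cos φ cos δ cos H = (-0.8100)(0.2773) + (0.5864)(0.9608)(0.9979) = 0.3376.
θ_z = arccos(0.3376) = 70.27°.

70.3°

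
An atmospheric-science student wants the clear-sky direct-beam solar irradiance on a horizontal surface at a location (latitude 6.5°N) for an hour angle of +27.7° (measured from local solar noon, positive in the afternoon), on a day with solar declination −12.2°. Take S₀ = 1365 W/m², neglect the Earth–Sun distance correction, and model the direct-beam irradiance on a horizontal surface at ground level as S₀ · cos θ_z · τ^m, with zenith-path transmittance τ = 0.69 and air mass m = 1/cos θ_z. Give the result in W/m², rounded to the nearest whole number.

cos θ_z = sin(6.5°) sin(-12.2°) + cos(6.5°) cos(-12.2°) cos(27.70°) = -0.0239 + 0.8598 = 0.8359.
Air mass m = 1/cos θ_z = 1/0.8359 = 1.196; τ^m = 0.69^1.196 = 0.6416.
Surface direct beam = 1365 × 0.8359 × 0.6416 = 732.07 W/m².

732 W/m²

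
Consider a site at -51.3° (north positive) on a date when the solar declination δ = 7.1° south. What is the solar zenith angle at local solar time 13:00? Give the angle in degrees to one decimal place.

45.9°

Hour angle H = 15° × (13 − 12) = 15.00°.
With φ = -51.3°, δ = -7.1°, H = 15.00°: sin φ sin δ = 0.0965, cos φ cos δ cos H = 0.5993, so cos θ_z = 0.6958.
θ_z = arccos(0.6958) = 45.91°.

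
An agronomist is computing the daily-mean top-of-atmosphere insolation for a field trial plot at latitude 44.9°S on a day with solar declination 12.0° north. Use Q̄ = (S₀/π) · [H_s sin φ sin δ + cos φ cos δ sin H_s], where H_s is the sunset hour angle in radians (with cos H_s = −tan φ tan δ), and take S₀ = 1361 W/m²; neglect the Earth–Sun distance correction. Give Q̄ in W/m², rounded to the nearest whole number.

207 W/m²

cos H_s = −tan(-44.9°) · tan(12.0°) = 0.2118, so H_s = arccos(0.2118) = 77.77°. In radians, H_s = 1.3573.
H_s sin φ sin δ = 1.3573 × -0.7059 × 0.2079 = -0.1992.
cos φ cos δ sin H_s = 0.7083 × 0.9781 × 0.9773 = 0.6771.
Q̄ = (1361/π) × (-0.1992 + 0.6771) = 433.22 × 0.4779 = 207.04 W/m².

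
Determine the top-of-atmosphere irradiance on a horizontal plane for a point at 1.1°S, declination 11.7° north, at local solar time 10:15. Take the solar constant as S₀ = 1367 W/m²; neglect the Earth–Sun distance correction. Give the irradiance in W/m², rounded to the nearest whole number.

Hour angle H = 15° × (10.25 − 12) = -26.25°.
With φ = -1.1°, δ = 11.7°, H = -26.25°: sin φ sin δ = -0.0039, cos φ cos δ cos H = 0.8781, so cos θ_z = 0.8742.
Top-of-atmosphere irradiance = S₀ cos θ_z = 1367 × 0.8742 = 1195.03 W/m².

1195 W/m²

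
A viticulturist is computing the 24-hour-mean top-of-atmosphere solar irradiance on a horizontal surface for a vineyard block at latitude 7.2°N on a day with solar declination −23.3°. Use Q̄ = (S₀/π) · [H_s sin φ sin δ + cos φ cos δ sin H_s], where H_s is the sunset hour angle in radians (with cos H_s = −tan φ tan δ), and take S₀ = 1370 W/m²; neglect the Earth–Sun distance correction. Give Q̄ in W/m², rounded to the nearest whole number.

−tan φ tan δ = −(0.1263)(-0.4307) = 0.0544; H_s = arccos(0.0544) = 86.88°. In radians, H_s = 1.5163.
H_s sin φ sin δ = 1.5163 × 0.1253 × -0.3955 = -0.0751.
cos φ cos δ sin H_s = 0.9921 × 0.9184 × 0.9985 = 0.9098.
Q̄ = (1370/π) × (-0.0751 + 0.9098) = 436.08 × 0.8347 = 364.00 W/m².

364 W/m²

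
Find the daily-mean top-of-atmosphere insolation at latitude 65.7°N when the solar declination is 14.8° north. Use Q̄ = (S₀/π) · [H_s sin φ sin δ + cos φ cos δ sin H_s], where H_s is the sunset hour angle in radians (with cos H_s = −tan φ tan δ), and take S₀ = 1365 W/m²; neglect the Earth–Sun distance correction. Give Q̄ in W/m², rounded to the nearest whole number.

362 W/m²

cos H_s = −tan(65.7°) · tan(14.8°) = -0.5852, so H_s = arccos(-0.5852) = 125.82°. In radians, H_s = 2.1960.
H_s sin φ sin δ = 2.1960 × 0.9114 × 0.2554 = 0.5112.
cos φ cos δ sin H_s = 0.4115 × 0.9668 × 0.8108 = 0.3226.
Q̄ = (1365/π) × (0.5112 + 0.3226) = 434.49 × 0.8338 = 362.28 W/m².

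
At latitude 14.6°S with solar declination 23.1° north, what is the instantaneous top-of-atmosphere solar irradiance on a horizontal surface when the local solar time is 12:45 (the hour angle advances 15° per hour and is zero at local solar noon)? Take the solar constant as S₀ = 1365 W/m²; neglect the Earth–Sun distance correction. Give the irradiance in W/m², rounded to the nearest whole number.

1057 W/m²

Hour angle H = 15° × (12.75 − 12) = 11.25°.
cos θ_z = sin φ sin δ + cos φ cos δ cos H = (-0.2521)(0.3923) + (0.9677)(0.9198)(0.9808) = 0.7741.
Top-of-atmosphere irradiance = S₀ cos θ_z = 1365 × 0.7741 = 1056.65 W/m².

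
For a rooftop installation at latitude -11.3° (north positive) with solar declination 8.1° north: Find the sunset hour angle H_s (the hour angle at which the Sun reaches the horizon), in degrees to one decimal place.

88.4°

The sunset hour angle satisfies cos H_s = −tan φ tan δ = 0.0284, giving H_s = 88.37°.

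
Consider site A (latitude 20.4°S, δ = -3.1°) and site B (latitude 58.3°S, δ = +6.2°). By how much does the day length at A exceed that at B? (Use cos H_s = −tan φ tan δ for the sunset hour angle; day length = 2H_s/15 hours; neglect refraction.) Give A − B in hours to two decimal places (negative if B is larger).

A: H_s = arccos(−tan -20.4° · tan -3.1°) = 91.15°, so 2H_s/15 = 12.1533 h.
B: H_s = arccos(−tan -58.3° · tan 6.2°) = 79.87°, so 2H_s/15 = 10.6493 h.
A − B = 12.1533 − 10.6493 = 1.5040 h.

+1.50 h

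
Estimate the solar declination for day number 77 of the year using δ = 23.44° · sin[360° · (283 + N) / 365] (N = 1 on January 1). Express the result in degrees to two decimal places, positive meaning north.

360 × (283 + 77) / 365 = 355.068°; sin(355.068°) = -0.0860.
δ = 23.44 × -0.0860 = -2.016° ≈ -2.02°.

-2.02°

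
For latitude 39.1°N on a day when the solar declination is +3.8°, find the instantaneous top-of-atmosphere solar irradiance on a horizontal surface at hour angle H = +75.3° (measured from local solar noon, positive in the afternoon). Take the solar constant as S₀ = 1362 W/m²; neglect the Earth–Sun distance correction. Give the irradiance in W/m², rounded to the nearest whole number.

325 W/m²

cos θ_z = sin(39.1°) sin(3.8°) + cos(39.1°) cos(3.8°) cos(75.30°) = 0.0418 + 0.1965 = 0.2383.
Top-of-atmosphere irradiance = S₀ cos θ_z = 1362 × 0.2383 = 324.56 W/m².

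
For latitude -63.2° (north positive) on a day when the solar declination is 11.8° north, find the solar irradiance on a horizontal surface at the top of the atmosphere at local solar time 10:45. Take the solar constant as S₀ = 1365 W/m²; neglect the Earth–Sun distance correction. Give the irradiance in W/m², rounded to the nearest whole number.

321 W/m²

Hour angle H = 15° × (10.75 − 12) = -18.75°.
cos θ_z = sin φ sin δ + cos φ cos δ cos H = (-0.8926)(0.2045) + (0.4509)(0.9789)(0.9469) = 0.2354.
Top-of-atmosphere irradiance = S₀ cos θ_z = 1365 × 0.2354 = 321.32 W/m².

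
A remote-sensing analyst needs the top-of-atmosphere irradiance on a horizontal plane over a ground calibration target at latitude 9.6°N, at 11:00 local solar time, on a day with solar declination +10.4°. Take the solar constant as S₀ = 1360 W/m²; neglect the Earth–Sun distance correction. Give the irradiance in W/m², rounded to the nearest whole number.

Hour angle H = 15° × (11 − 12) = -15.00°.
With φ = 9.6°, δ = 10.4°, H = -15.00°: sin φ sin δ = 0.0301, cos φ cos δ cos H = 0.9368, so cos θ_z = 0.9669.
Top-of-atmosphere irradiance = S₀ cos θ_z = 1360 × 0.9669 = 1314.98 W/m².

1315 W/m²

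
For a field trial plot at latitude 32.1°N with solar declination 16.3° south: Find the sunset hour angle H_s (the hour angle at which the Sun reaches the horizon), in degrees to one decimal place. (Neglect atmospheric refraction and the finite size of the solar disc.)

79.4°

The sunset hour angle satisfies cos H_s = −tan φ tan δ = 0.1834, giving H_s = 79.43°.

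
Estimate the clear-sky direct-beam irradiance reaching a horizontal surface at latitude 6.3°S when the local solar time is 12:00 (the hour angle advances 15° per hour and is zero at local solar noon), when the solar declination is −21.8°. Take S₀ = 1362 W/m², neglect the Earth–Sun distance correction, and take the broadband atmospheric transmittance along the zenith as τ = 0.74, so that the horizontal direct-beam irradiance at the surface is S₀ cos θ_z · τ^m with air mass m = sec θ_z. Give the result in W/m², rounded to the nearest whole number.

960 W/m²

Hour angle H = 15° × (12 − 12) = 0.00°.
cos θ_z = sin φ sin δ + cos φ cos δ cos H = (-0.1097)(-0.3714) + (0.9940)(0.9285)(1.0000) = 0.9637.
Air mass m = 1/cos θ_z = 1/0.9637 = 1.038; τ^m = 0.74^1.038 = 0.7316.
Surface direct beam = 1362 × 0.9637 × 0.7316 = 960.27 W/m².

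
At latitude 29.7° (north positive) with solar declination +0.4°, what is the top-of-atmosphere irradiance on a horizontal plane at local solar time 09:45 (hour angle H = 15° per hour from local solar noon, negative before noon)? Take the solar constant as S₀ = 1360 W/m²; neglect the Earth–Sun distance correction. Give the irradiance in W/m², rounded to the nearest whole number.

Hour angle H = 15° × (9.75 − 12) = -33.75°.
With φ = 29.7°, δ = 0.4°, H = -33.75°: sin φ sin δ = 0.0035, cos φ cos δ cos H = 0.7222, so cos θ_z = 0.7257.
Top-of-atmosphere irradiance = S₀ cos θ_z = 1360 × 0.7257 = 986.95 W/m².

987 W/m²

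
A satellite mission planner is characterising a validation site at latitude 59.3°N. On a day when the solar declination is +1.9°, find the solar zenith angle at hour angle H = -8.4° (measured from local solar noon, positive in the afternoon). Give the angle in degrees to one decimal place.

57.8°

cos θ_z = sin(59.3°) sin(1.9°) + cos(59.3°) cos(1.9°) cos(-8.40°) = 0.0285 + 0.5048 = 0.5333.
θ_z = arccos(0.5333) = 57.77°.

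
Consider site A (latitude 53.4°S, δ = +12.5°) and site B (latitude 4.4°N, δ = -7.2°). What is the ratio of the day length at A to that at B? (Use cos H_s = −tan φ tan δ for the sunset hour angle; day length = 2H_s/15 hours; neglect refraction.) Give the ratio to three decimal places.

A: H_s = arccos(−tan -53.4° · tan 12.5°) = 72.63°, so 2H_s/15 = 9.6840 h.
B: H_s = arccos(−tan 4.4° · tan -7.2°) = 89.44°, so 2H_s/15 = 11.9253 h.
Ratio A/B = 9.6840 / 11.9253 = 0.8121.

0.812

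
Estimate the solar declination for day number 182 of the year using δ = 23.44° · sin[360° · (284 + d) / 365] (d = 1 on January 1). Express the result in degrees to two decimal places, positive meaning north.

360 × (284 + 182) / 365 = 459.616°; sin(459.616°) = 0.9859.
δ = 23.44 × 0.9859 = 23.109° ≈ +23.11°.

+23.11°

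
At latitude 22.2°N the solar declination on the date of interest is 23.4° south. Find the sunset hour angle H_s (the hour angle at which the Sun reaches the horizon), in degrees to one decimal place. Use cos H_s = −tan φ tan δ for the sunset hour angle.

79.8°

The sunset hour angle satisfies cos H_s = −tan φ tan δ = 0.1766, giving H_s = 79.83°.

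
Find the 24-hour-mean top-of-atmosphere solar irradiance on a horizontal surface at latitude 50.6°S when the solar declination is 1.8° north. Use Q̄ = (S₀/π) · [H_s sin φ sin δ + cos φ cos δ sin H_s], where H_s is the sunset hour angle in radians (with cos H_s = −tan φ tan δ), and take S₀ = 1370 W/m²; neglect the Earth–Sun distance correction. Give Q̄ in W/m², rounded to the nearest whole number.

cos H_s = −tan(-50.6°) · tan(1.8°) = 0.0383, so H_s = arccos(0.0383) = 87.81°. In radians, H_s = 1.5326.
H_s sin φ sin δ = 1.5326 × -0.7727 × 0.0314 = -0.0372.
cos φ cos δ sin H_s = 0.6347 × 0.9995 × 0.9993 = 0.6339.
Q̄ = (1370/π) × (-0.0372 + 0.6339) = 436.08 × 0.5967 = 260.21 W/m².

260 W/m²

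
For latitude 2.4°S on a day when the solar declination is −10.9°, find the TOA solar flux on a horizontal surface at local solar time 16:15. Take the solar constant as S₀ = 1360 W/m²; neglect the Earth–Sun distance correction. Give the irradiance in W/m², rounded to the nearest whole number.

Hour angle H = 15° × (16.25 − 12) = 63.75°.
cos θ_z = sin(-2.4°) sin(-10.9°) + cos(-2.4°) cos(-10.9°) cos(63.75°) = 0.0079 + 0.4339 = 0.4418.
Top-of-atmosphere irradiance = S₀ cos θ_z = 1360 × 0.4418 = 600.85 W/m².

601 W/m²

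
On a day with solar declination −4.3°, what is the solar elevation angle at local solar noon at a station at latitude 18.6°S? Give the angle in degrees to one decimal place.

At local solar noon the hour angle is zero, so the elevation is 90° − |φ − δ| = 90° − |-18.6° − (-4.3°)| = 90° − 14.3° = 75.7°.

75.7°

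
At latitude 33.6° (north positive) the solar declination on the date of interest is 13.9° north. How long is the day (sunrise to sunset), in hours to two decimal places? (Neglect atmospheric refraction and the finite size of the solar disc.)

13.26 hours

cos H_s = −tan(33.6°) · tan(13.9°) = -0.1644, so H_s = arccos(-0.1644) = 99.46°.
Day length = 2 H_s / 15° h⁻¹ = 198.92° / 15 = 13.261 h.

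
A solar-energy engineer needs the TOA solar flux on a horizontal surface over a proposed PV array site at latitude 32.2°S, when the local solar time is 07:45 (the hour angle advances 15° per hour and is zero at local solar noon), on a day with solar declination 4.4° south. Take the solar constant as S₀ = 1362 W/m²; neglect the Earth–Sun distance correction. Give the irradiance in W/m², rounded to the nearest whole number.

Hour angle H = 15° × (7.75 − 12) = -63.75°.
cos θ_z = sin(-32.2°) sin(-4.4°) + cos(-32.2°) cos(-4.4°) cos(-63.75°) = 0.0409 + 0.3732 = 0.4141.
Top-of-atmosphere irradiance = S₀ cos θ_z = 1362 × 0.4141 = 564.00 W/m².

564 W/m²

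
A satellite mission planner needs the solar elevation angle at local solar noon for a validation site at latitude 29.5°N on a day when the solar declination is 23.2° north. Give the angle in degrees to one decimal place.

At local solar noon the hour angle is zero, so the elevation is 90° − |φ − δ| = 90° − |29.5° − (23.2°)| = 90° − 6.3° = 83.7°.

83.7°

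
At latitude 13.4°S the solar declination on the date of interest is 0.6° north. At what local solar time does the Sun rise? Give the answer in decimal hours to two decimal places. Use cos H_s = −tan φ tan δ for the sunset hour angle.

The sunset hour angle satisfies cos H_s = −tan φ tan δ = 0.0025, giving H_s = 89.86°.
Sunrise is at 12 − H_s/15 = 12 − 5.991 = 6.009 h local solar time.

6.01 h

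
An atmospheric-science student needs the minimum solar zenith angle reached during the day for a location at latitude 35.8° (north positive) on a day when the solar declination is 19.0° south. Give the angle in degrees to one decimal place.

54.8°

At local solar noon the hour angle is zero, so the zenith angle is |φ − δ| = |35.8° − (-19.0°)| = 54.8°.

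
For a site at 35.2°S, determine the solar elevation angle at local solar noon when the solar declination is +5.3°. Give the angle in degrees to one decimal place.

At local solar noon the hour angle is zero, so the elevation is 90° − |φ − δ| = 90° − |-35.2° − (5.3°)| = 90° − 40.5° = 49.5°.

49.5°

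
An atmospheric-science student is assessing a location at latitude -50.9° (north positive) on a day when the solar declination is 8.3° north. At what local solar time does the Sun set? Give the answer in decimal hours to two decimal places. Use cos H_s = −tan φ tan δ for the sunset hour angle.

17.31 h

cos H_s = −tan(-50.9°) · tan(8.3°) = 0.1795, so H_s = arccos(0.1795) = 79.66°.
Sunset is at 12 + H_s/15 = 12 + 5.311 = 17.311 h local solar time.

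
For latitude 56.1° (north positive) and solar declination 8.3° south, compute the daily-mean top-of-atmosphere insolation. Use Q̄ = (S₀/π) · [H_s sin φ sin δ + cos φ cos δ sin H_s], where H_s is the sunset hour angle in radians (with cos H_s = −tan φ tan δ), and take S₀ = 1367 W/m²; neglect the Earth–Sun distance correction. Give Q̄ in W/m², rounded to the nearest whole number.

cos H_s = −tan(56.1°) · tan(-8.3°) = 0.2171, so H_s = arccos(0.2171) = 77.46°. In radians, H_s = 1.3519.
H_s sin φ sin δ = 1.3519 × 0.8300 × -0.1444 = -0.1620.
cos φ cos δ sin H_s = 0.5577 × 0.9895 × 0.9761 = 0.5387.
Q̄ = (1367/π) × (-0.1620 + 0.5387) = 435.13 × 0.3767 = 163.91 W/m².

164 W/m²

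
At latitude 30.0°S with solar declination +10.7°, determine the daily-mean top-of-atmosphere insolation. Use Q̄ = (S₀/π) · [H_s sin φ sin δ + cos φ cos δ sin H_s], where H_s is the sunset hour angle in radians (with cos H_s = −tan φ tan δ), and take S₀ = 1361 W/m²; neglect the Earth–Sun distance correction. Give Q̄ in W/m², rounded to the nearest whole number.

−tan φ tan δ = −(-0.5774)(0.1890) = 0.1091; H_s = arccos(0.1091) = 83.74°. In radians, H_s = 1.4615.
H_s sin φ sin δ = 1.4615 × -0.5000 × 0.1857 = -0.1357.
cos φ cos δ sin H_s = 0.8660 × 0.9826 × 0.9940 = 0.8458.
Q̄ = (1361/π) × (-0.1357 + 0.8458) = 433.22 × 0.7101 = 307.63 W/m².

308 W/m²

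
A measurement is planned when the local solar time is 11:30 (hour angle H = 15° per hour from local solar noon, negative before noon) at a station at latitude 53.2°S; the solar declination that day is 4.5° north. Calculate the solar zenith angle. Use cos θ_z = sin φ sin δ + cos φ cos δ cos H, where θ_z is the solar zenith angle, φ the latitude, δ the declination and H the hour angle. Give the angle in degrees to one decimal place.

58.0°

Hour angle H = 15° × (11.5 − 12) = -7.50°.
cos θ_z = sin(-53.2°) sin(4.5°) + cos(-53.2°) cos(4.5°) cos(-7.50°) = -0.0628 + 0.5921 = 0.5293.
θ_z = arccos(0.5293) = 58.04°.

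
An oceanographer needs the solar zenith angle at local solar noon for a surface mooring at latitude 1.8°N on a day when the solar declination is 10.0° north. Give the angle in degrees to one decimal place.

8.2°

At local solar noon the hour angle is zero, so the zenith angle is |φ − δ| = |1.8° − (10.0°)| = 8.2°.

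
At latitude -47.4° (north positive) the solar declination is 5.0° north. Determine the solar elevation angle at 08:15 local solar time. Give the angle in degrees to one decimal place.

Hour angle H = 15° × (8.25 − 12) = -56.25°.
With φ = -47.4°, δ = 5.0°, H = -56.25°: sin φ sin δ = -0.0642, cos φ cos δ cos H = 0.3746, so cos θ_z = 0.3104.
θ_z = arccos(0.3104) = 71.92°, so the elevation is 90° − 71.92° = 18.08°.

18.1°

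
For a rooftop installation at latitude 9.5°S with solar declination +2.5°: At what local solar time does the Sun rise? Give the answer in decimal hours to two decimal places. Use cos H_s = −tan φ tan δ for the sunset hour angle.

6.03 h

−tan φ tan δ = −(-0.1673)(0.0437) = 0.0073; H_s = arccos(0.0073) = 89.58°.
Sunrise is at 12 − H_s/15 = 12 − 5.972 = 6.028 h local solar time.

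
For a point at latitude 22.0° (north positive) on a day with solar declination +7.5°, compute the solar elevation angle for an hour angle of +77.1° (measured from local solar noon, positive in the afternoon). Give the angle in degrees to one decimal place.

cos θ_z = sin φ sin δ + cos φ cos δ cos H = (0.3746)(0.1305) + (0.9272)(0.9914)(0.2233) = 0.2541.
θ_z = arccos(0.2541) = 75.28°, so the elevation is 90° − 75.28° = 14.72°.

14.7°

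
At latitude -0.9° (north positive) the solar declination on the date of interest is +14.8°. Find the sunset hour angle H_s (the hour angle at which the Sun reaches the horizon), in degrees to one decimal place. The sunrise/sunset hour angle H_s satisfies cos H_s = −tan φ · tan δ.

The sunset hour angle satisfies cos H_s = −tan φ tan δ = 0.0042, giving H_s = 89.76°.

89.8°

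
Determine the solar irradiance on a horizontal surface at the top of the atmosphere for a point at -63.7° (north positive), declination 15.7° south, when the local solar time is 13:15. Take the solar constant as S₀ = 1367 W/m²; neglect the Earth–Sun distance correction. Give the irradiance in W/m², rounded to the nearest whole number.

884 W/m²

Hour angle H = 15° × (13.25 − 12) = 18.75°.
With φ = -63.7°, δ = -15.7°, H = 18.75°: sin φ sin δ = 0.2426, cos φ cos δ cos H = 0.4039, so cos θ_z = 0.6465.
Top-of-atmosphere irradiance = S₀ cos θ_z = 1367 × 0.6465 = 883.77 W/m².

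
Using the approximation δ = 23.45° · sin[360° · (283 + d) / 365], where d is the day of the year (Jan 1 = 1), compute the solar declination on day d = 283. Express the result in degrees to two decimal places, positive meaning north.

360 × (283 + 283) / 365 = 558.247°; sin(558.247°) = -0.3131.
δ = 23.45 × -0.3131 = -7.342° ≈ -7.34°.

-7.34°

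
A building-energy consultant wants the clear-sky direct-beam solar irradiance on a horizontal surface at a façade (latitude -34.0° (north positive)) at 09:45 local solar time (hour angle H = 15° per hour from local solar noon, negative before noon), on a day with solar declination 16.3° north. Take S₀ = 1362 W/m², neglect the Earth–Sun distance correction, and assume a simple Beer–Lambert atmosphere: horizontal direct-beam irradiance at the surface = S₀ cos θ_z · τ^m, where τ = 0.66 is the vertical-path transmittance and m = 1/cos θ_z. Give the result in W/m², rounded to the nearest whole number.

Hour angle H = 15° × (9.75 − 12) = -33.75°.
cos θ_z = sin(-34.0°) sin(16.3°) + cos(-34.0°) cos(16.3°) cos(-33.75°) = -0.1569 + 0.6616 = 0.5047.
Air mass m = 1/cos θ_z = 1/0.5047 = 1.981; τ^m = 0.66^1.981 = 0.4391.
Surface direct beam = 1362 × 0.5047 × 0.4391 = 301.84 W/m².

302 W/m²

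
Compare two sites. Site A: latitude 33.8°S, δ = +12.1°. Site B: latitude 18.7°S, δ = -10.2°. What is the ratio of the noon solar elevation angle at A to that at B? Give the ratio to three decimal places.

A: 90° − |-33.8 − (12.1)| = 44.10°.
B: 90° − |-18.7 − (-10.2)| = 81.50°.
Ratio A/B = 44.1000 / 81.5000 = 0.5411.

0.541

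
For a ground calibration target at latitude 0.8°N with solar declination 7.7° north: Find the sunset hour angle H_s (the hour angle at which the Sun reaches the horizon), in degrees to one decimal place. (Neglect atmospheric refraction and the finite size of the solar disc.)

The sunset hour angle satisfies cos H_s = −tan φ tan δ = -0.0019, giving H_s = 90.11°.

90.1°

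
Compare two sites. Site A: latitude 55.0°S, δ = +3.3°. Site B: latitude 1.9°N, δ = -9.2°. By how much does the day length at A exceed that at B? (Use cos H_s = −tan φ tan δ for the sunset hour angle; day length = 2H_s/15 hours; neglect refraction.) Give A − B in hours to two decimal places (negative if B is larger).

A: H_s = arccos(−tan -55.0° · tan 3.3°) = 85.28°, so 2H_s/15 = 11.3707 h.
B: H_s = arccos(−tan 1.9° · tan -9.2°) = 89.69°, so 2H_s/15 = 11.9587 h.
A − B = 11.3707 − 11.9587 = -0.5880 h.

-0.59 h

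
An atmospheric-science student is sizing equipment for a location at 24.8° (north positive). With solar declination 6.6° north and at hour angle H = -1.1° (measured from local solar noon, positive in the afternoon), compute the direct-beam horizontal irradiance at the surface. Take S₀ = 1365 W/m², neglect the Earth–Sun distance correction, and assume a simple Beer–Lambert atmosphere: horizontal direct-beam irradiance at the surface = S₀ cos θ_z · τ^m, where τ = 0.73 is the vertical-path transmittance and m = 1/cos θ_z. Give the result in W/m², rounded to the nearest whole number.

cos θ_z = sin(24.8°) sin(6.6°) + cos(24.8°) cos(6.6°) cos(-1.10°) = 0.0482 + 0.9016 = 0.9498.
Air mass m = 1/cos θ_z = 1/0.9498 = 1.053; τ^m = 0.73^1.053 = 0.7179.
Surface direct beam = 1365 × 0.9498 × 0.7179 = 930.74 W/m².

931 W/m²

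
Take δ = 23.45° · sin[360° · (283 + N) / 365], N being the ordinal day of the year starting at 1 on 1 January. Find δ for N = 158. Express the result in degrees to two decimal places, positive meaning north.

+22.65°

360 × (283 + 158) / 365 = 434.959°; sin(434.959°) = 0.9657.
δ = 23.45 × 0.9657 = 22.646° ≈ +22.65°.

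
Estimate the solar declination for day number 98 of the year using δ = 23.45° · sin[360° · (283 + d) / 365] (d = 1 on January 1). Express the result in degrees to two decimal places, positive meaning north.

+6.38°

360 × (283 + 98) / 365 = 375.781°; sin(375.781°) = 0.2720.
δ = 23.45 × 0.2720 = 6.378° ≈ +6.38°.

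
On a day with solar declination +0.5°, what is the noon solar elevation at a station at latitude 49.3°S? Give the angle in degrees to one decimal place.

40.2°

At local solar noon the hour angle is zero, so the elevation is 90° − |φ − δ| = 90° − |-49.3° − (0.5°)| = 90° − 49.8° = 40.2°.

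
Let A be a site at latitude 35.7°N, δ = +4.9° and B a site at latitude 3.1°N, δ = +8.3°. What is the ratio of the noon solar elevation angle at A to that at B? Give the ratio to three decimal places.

A: 90° − |35.7 − (4.9)| = 59.20°.
B: 90° − |3.1 − (8.3)| = 84.80°.
Ratio A/B = 59.2000 / 84.8000 = 0.6981.

0.698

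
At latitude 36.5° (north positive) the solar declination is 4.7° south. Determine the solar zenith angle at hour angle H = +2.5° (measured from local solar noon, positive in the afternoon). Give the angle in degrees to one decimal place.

41.3°

cos θ_z = sin φ sin δ + cos φ cos δ cos H = (0.5948)(-0.0819) + (0.8039)(0.9966)(0.9990) = 0.7517.
θ_z = arccos(0.7517) = 41.26°.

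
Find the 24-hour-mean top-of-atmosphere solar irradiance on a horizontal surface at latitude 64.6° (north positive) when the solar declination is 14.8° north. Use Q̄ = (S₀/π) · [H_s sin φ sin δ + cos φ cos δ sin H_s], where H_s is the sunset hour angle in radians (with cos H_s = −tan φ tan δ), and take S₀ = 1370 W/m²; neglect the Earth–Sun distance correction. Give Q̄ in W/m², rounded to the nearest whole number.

368 W/m²

−tan φ tan δ = −(2.1060)(0.2642) = -0.5564; H_s = arccos(-0.5564) = 123.81°. In radians, H_s = 2.1609.
H_s sin φ sin δ = 2.1609 × 0.9033 × 0.2554 = 0.4985.
cos φ cos δ sin H_s = 0.4289 × 0.9668 × 0.8309 = 0.3445.
Q̄ = (1370/π) × (0.4985 + 0.3445) = 436.08 × 0.8430 = 367.62 W/m².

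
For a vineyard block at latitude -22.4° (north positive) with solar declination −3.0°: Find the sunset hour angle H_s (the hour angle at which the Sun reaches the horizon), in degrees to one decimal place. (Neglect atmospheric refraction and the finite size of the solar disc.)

91.2°

−tan φ tan δ = −(-0.4122)(-0.0524) = -0.0216; H_s = arccos(-0.0216) = 91.24°.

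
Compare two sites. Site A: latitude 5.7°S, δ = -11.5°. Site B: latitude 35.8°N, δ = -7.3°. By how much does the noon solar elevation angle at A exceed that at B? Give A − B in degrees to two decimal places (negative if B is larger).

A: 90° − |-5.7 − (-11.5)| = 84.20°.
B: 90° − |35.8 − (-7.3)| = 46.90°.
A − B = 84.20 − 46.90 = 37.30°.

+37.30°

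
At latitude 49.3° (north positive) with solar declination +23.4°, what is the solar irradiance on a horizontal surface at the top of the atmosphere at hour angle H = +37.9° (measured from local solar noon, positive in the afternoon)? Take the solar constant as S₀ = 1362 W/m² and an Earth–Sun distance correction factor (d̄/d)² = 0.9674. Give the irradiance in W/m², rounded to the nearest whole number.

1019 W/m²

With φ = 49.3°, δ = 23.4°, H = 37.90°: sin φ sin δ = 0.3011, cos φ cos δ cos H = 0.4722, so cos θ_z = 0.7733.
Top-of-atmosphere irradiance = S₀ (d̄/d)² cos θ_z = 1362 × 0.9674 × 0.7733 = 1018.90 W/m².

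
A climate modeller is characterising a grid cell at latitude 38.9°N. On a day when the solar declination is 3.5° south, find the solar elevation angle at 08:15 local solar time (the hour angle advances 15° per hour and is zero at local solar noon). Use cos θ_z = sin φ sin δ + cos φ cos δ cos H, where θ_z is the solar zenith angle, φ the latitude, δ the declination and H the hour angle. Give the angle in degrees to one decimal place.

Hour angle H = 15° × (8.25 − 12) = -56.25°.
With φ = 38.9°, δ = -3.5°, H = -56.25°: sin φ sin δ = -0.0383, cos φ cos δ cos H = 0.4316, so cos θ_z = 0.3933.
θ_z = arccos(0.3933) = 66.84°, so the elevation is 90° − 66.84° = 23.16°.

23.2°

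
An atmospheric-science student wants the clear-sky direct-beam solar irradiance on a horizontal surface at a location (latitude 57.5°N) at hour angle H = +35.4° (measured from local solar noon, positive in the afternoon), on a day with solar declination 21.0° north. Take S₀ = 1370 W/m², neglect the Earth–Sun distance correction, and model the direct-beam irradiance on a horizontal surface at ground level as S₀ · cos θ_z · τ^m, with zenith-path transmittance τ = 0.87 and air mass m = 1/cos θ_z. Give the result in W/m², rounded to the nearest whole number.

cos θ_z = sin φ sin δ + cos φ cos δ cos H = (0.8434)(0.3584) + (0.5373)(0.9336)(0.8151) = 0.7111.
Air mass m = 1/cos θ_z = 1/0.7111 = 1.406; τ^m = 0.87^1.406 = 0.8222.
Surface direct beam = 1370 × 0.7111 × 0.8222 = 800.99 W/m².

801 W/m²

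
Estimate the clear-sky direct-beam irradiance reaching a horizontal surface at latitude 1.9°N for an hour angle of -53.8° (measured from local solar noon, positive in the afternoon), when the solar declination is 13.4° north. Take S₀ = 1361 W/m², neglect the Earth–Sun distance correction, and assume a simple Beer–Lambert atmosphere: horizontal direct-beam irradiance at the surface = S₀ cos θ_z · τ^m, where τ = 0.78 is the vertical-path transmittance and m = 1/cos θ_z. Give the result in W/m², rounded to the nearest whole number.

cos θ_z = sin(1.9°) sin(13.4°) + cos(1.9°) cos(13.4°) cos(-53.80°) = 0.0077 + 0.5742 = 0.5819.
Air mass m = 1/cos θ_z = 1/0.5819 = 1.719; τ^m = 0.78^1.719 = 0.6524.
Surface direct beam = 1361 × 0.5819 × 0.6524 = 516.68 W/m².

517 W/m²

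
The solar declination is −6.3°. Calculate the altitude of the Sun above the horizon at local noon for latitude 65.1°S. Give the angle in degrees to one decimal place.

31.2°

At local solar noon the hour angle is zero, so the elevation is 90° − |φ − δ| = 90° − |-65.1° − (-6.3°)| = 90° − 58.8° = 31.2°.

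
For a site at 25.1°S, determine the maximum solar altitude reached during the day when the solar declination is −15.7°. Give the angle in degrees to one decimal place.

At local solar noon the hour angle is zero, so the elevation is 90° − |φ − δ| = 90° − |-25.1° − (-15.7°)| = 90° − 9.4° = 80.6°.

80.6°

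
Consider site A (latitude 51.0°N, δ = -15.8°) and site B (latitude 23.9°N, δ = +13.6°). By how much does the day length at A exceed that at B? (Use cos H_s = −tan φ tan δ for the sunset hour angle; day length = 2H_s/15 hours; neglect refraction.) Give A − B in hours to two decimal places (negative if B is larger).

A: H_s = arccos(−tan 51.0° · tan -15.8°) = 69.55°, so 2H_s/15 = 9.2733 h.
B: H_s = arccos(−tan 23.9° · tan 13.6°) = 96.15°, so 2H_s/15 = 12.8200 h.
A − B = 9.2733 − 12.8200 = -3.5467 h.

-3.55 h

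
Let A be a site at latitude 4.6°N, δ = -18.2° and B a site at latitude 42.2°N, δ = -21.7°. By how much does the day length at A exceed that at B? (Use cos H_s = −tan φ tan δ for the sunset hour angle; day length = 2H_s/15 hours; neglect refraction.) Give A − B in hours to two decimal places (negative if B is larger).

A: H_s = arccos(−tan 4.6° · tan -18.2°) = 88.48°, so 2H_s/15 = 11.7973 h.
B: H_s = arccos(−tan 42.2° · tan -21.7°) = 68.85°, so 2H_s/15 = 9.1800 h.
A − B = 11.7973 − 9.1800 = 2.6173 h.

+2.62 h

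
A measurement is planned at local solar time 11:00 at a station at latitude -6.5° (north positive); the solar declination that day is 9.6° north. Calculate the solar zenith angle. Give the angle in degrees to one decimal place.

Hour angle H = 15° × (11 − 12) = -15.00°.
cos θ_z = sin φ sin δ + cos φ cos δ cos H = (-0.1132)(0.1668) + (0.9936)(0.9860)(0.9659) = 0.9274.
θ_z = arccos(0.9274) = 21.97°.

22.0°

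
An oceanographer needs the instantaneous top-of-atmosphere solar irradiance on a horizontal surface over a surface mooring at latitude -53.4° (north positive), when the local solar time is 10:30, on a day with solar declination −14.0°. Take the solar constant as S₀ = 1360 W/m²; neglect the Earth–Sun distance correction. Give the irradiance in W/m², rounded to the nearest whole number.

991 W/m²

Hour angle H = 15° × (10.5 − 12) = -22.50°.
With φ = -53.4°, δ = -14.0°, H = -22.50°: sin φ sin δ = 0.1942, cos φ cos δ cos H = 0.5345, so cos θ_z = 0.7287.
Top-of-atmosphere irradiance = S₀ cos θ_z = 1360 × 0.7287 = 991.03 W/m².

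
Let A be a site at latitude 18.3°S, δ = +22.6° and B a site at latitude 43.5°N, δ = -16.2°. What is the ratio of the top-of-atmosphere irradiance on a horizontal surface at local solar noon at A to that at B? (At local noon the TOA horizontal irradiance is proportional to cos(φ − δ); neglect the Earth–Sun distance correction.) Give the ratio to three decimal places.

A: cos θ_z = cos(-18.3° − (22.6°)) = 0.7559.
B: cos θ_z = cos(43.5° − (-16.2°)) = 0.5045.
Ratio A/B = 0.7559 / 0.5045 = 1.4983.

1.498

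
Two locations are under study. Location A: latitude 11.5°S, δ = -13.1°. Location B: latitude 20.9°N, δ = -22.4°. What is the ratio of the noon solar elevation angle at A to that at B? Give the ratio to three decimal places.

A: 90° − |-11.5 − (-13.1)| = 88.40°.
B: 90° − |20.9 − (-22.4)| = 46.70°.
Ratio A/B = 88.4000 / 46.7000 = 1.8929.

1.893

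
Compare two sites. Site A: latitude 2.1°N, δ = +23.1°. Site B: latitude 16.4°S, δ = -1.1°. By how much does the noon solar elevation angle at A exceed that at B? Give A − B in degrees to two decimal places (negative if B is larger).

-5.70°

A: 90° − |2.1 − (23.1)| = 69.00°.
B: 90° − |-16.4 − (-1.1)| = 74.70°.
A − B = 69.00 − 74.70 = -5.70°.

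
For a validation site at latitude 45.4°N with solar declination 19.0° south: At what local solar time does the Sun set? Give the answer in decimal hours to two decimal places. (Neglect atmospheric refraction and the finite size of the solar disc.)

16.64 h

−tan φ tan δ = −(1.0141)(-0.3443) = 0.3492; H_s = arccos(0.3492) = 69.56°.
Sunset is at 12 + H_s/15 = 12 + 4.637 = 16.637 h local solar time.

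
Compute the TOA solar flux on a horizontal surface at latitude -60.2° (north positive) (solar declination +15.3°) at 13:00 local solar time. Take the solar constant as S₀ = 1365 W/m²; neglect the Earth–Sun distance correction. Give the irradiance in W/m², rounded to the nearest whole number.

Hour angle H = 15° × (13 − 12) = 15.00°.
With φ = -60.2°, δ = 15.3°, H = 15.00°: sin φ sin δ = -0.2290, cos φ cos δ cos H = 0.4630, so cos θ_z = 0.2340.
Top-of-atmosphere irradiance = S₀ cos θ_z = 1365 × 0.2340 = 319.41 W/m².

319 W/m²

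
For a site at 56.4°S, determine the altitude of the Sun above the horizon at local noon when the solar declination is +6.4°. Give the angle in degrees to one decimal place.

At local solar noon the hour angle is zero, so the elevation is 90° − |φ − δ| = 90° − |-56.4° − (6.4°)| = 90° − 62.8° = 27.2°.

27.2°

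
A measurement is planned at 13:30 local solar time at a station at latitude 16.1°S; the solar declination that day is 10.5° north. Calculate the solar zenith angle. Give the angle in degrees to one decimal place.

34.7°

Hour angle H = 15° × (13.5 − 12) = 22.50°.
With φ = -16.1°, δ = 10.5°, H = 22.50°: sin φ sin δ = -0.0505, cos φ cos δ cos H = 0.8728, so cos θ_z = 0.8223.
θ_z = arccos(0.8223) = 34.68°.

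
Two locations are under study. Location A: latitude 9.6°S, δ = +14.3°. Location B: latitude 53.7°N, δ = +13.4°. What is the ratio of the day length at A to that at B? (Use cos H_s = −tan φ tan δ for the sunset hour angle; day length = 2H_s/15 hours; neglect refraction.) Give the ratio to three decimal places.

A: H_s = arccos(−tan -9.6° · tan 14.3°) = 87.53°, so 2H_s/15 = 11.6707 h.
B: H_s = arccos(−tan 53.7° · tan 13.4°) = 108.92°, so 2H_s/15 = 14.5227 h.
Ratio A/B = 11.6707 / 14.5227 = 0.8036.

0.804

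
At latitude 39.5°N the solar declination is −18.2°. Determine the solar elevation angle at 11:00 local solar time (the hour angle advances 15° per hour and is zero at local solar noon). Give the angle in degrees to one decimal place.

Hour angle H = 15° × (11 − 12) = -15.00°.
With φ = 39.5°, δ = -18.2°, H = -15.00°: sin φ sin δ = -0.1987, cos φ cos δ cos H = 0.7080, so cos θ_z = 0.5093.
θ_z = arccos(0.5093) = 59.38°, so the elevation is 90° − 59.38° = 30.62°.

30.6°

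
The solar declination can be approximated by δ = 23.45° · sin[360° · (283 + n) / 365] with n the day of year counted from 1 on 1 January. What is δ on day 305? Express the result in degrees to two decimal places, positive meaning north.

360 × (283 + 305) / 365 = 579.945°; sin(579.945°) = -0.6421.
δ = 23.45 × -0.6421 = -15.057° ≈ -15.06°.

-15.06°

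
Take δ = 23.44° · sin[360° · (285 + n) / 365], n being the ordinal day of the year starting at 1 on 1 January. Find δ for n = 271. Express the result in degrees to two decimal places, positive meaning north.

360 × (285 + 271) / 365 = 548.384°; sin(548.384°) = -0.1458.
δ = 23.44 × -0.1458 = -3.418° ≈ -3.42°.

-3.42°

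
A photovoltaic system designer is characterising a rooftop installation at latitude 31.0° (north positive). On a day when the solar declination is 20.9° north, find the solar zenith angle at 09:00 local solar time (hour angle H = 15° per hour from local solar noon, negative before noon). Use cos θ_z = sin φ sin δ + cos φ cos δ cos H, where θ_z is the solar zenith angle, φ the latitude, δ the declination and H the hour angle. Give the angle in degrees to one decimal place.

Hour angle H = 15° × (9 − 12) = -45.00°.
With φ = 31.0°, δ = 20.9°, H = -45.00°: sin φ sin δ = 0.1837, cos φ cos δ cos H = 0.5662, so cos θ_z = 0.7499.
θ_z = arccos(0.7499) = 41.42°.

41.4°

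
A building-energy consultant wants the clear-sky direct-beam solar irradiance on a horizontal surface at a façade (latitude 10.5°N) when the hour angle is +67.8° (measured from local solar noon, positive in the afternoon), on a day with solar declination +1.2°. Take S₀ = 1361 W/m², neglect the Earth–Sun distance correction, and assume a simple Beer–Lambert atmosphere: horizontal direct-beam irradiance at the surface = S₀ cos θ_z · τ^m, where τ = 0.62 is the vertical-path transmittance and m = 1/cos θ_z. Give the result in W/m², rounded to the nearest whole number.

cos θ_z = sin(10.5°) sin(1.2°) + cos(10.5°) cos(1.2°) cos(67.80°) = 0.0038 + 0.3714 = 0.3752.
Air mass m = 1/cos θ_z = 1/0.3752 = 2.665; τ^m = 0.62^2.665 = 0.2797.
Surface direct beam = 1361 × 0.3752 × 0.2797 = 142.83 W/m².

143 W/m²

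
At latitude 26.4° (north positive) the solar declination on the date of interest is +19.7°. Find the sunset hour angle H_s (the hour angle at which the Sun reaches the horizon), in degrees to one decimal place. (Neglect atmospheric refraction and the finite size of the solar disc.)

−tan φ tan δ = −(0.4964)(0.3581) = -0.1778; H_s = arccos(-0.1778) = 100.24°.

100.2°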